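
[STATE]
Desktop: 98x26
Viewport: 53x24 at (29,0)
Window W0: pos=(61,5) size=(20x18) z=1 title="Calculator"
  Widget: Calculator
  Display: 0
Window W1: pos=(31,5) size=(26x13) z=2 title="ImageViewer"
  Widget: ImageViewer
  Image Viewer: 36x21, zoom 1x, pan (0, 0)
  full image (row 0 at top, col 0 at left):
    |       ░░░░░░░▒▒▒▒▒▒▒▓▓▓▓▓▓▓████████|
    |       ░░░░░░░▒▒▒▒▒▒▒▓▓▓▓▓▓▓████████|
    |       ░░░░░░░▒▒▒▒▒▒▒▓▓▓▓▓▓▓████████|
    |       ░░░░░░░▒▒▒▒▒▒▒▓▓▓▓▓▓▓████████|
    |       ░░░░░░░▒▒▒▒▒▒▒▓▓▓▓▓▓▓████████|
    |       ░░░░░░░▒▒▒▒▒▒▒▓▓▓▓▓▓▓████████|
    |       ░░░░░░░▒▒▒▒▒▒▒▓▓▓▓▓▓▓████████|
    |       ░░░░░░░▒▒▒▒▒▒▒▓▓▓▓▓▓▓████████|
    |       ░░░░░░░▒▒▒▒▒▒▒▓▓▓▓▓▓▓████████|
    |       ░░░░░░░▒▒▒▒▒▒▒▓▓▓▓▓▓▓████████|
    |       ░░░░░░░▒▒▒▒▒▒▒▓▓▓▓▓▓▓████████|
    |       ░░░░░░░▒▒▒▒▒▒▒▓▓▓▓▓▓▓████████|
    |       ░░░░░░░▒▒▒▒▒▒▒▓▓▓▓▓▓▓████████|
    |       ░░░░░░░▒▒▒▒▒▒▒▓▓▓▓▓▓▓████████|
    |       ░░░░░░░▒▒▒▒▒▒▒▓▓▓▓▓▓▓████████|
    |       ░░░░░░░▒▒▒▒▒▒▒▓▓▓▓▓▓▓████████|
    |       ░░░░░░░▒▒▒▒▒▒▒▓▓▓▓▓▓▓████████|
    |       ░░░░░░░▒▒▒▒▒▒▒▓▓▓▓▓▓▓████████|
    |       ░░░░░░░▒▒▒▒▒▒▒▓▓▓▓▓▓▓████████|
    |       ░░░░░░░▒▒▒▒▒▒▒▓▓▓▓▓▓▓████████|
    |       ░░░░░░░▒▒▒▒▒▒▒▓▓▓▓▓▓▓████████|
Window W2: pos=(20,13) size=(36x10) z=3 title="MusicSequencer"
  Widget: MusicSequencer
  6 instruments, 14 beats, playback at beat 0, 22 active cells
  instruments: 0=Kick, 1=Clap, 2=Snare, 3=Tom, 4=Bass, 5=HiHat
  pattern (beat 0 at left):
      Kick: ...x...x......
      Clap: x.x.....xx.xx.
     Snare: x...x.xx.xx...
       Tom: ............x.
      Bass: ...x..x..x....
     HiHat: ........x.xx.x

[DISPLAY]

                                                     
                                                     
                                                     
                                                     
                                                     
  ┏━━━━━━━━━━━━━━━━━━━━━━━━┓    ┏━━━━━━━━━━━━━━━━━━┓ 
  ┃ ImageViewer            ┃    ┃ Calculator       ┃ 
  ┠────────────────────────┨    ┠──────────────────┨ 
  ┃       ░░░░░░░▒▒▒▒▒▒▒▓▓▓┃    ┃                 0┃ 
  ┃       ░░░░░░░▒▒▒▒▒▒▒▓▓▓┃    ┃┌───┬───┬───┬───┐ ┃ 
  ┃       ░░░░░░░▒▒▒▒▒▒▒▓▓▓┃    ┃│ 7 │ 8 │ 9 │ ÷ │ ┃ 
  ┃       ░░░░░░░▒▒▒▒▒▒▒▓▓▓┃    ┃├───┼───┼───┼───┤ ┃ 
  ┃       ░░░░░░░▒▒▒▒▒▒▒▓▓▓┃    ┃│ 4 │ 5 │ 6 │ × │ ┃ 
━━━━━━━━━━━━━━━━━━━━━━━━━━┓┃    ┃├───┼───┼───┼───┤ ┃ 
quencer                   ┃┃    ┃│ 1 │ 2 │ 3 │ - │ ┃ 
──────────────────────────┨┃    ┃├───┼───┼───┼───┤ ┃ 
234567890123              ┃┃    ┃│ 0 │ . │ = │ + │ ┃ 
·█···█······              ┃┛    ┃├───┼───┼───┼───┤ ┃ 
█·····██·██·              ┃     ┃│ C │ MC│ MR│ M+│ ┃ 
··█·██·██···              ┃     ┃└───┴───┴───┴───┘ ┃ 
··········█·              ┃     ┃                  ┃ 
·█··█··█····              ┃     ┃                  ┃ 
━━━━━━━━━━━━━━━━━━━━━━━━━━┛     ┗━━━━━━━━━━━━━━━━━━┛ 
                                                     


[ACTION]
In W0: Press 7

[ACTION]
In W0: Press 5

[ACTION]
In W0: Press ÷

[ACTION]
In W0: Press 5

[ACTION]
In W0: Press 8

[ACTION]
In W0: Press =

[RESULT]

                                                     
                                                     
                                                     
                                                     
                                                     
  ┏━━━━━━━━━━━━━━━━━━━━━━━━┓    ┏━━━━━━━━━━━━━━━━━━┓ 
  ┃ ImageViewer            ┃    ┃ Calculator       ┃ 
  ┠────────────────────────┨    ┠──────────────────┨ 
  ┃       ░░░░░░░▒▒▒▒▒▒▒▓▓▓┃    ┃       1.293103448┃ 
  ┃       ░░░░░░░▒▒▒▒▒▒▒▓▓▓┃    ┃┌───┬───┬───┬───┐ ┃ 
  ┃       ░░░░░░░▒▒▒▒▒▒▒▓▓▓┃    ┃│ 7 │ 8 │ 9 │ ÷ │ ┃ 
  ┃       ░░░░░░░▒▒▒▒▒▒▒▓▓▓┃    ┃├───┼───┼───┼───┤ ┃ 
  ┃       ░░░░░░░▒▒▒▒▒▒▒▓▓▓┃    ┃│ 4 │ 5 │ 6 │ × │ ┃ 
━━━━━━━━━━━━━━━━━━━━━━━━━━┓┃    ┃├───┼───┼───┼───┤ ┃ 
quencer                   ┃┃    ┃│ 1 │ 2 │ 3 │ - │ ┃ 
──────────────────────────┨┃    ┃├───┼───┼───┼───┤ ┃ 
234567890123              ┃┃    ┃│ 0 │ . │ = │ + │ ┃ 
·█···█······              ┃┛    ┃├───┼───┼───┼───┤ ┃ 
█·····██·██·              ┃     ┃│ C │ MC│ MR│ M+│ ┃ 
··█·██·██···              ┃     ┃└───┴───┴───┴───┘ ┃ 
··········█·              ┃     ┃                  ┃ 
·█··█··█····              ┃     ┃                  ┃ 
━━━━━━━━━━━━━━━━━━━━━━━━━━┛     ┗━━━━━━━━━━━━━━━━━━┛ 
                                                     


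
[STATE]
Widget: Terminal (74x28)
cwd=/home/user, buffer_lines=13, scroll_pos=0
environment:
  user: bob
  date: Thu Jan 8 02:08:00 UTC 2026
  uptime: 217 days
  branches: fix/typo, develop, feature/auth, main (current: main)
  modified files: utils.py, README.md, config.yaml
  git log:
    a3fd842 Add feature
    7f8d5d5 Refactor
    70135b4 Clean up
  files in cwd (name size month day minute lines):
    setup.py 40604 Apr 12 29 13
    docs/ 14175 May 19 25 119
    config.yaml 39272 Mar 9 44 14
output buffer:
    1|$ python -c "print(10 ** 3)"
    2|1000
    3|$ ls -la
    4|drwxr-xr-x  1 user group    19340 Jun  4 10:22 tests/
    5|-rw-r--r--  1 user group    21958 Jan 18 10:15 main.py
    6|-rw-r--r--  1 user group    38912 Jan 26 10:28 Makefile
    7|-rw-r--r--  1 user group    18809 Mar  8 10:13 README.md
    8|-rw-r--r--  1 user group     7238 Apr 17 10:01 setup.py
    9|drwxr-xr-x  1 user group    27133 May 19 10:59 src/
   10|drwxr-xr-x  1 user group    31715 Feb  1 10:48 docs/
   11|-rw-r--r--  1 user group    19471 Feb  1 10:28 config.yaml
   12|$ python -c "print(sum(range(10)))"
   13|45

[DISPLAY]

$ python -c "print(10 ** 3)"                                              
1000                                                                      
$ ls -la                                                                  
drwxr-xr-x  1 user group    19340 Jun  4 10:22 tests/                     
-rw-r--r--  1 user group    21958 Jan 18 10:15 main.py                    
-rw-r--r--  1 user group    38912 Jan 26 10:28 Makefile                   
-rw-r--r--  1 user group    18809 Mar  8 10:13 README.md                  
-rw-r--r--  1 user group     7238 Apr 17 10:01 setup.py                   
drwxr-xr-x  1 user group    27133 May 19 10:59 src/                       
drwxr-xr-x  1 user group    31715 Feb  1 10:48 docs/                      
-rw-r--r--  1 user group    19471 Feb  1 10:28 config.yaml                
$ python -c "print(sum(range(10)))"                                       
45                                                                        
$ █                                                                       
                                                                          
                                                                          
                                                                          
                                                                          
                                                                          
                                                                          
                                                                          
                                                                          
                                                                          
                                                                          
                                                                          
                                                                          
                                                                          
                                                                          


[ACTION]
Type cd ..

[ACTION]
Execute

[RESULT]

$ python -c "print(10 ** 3)"                                              
1000                                                                      
$ ls -la                                                                  
drwxr-xr-x  1 user group    19340 Jun  4 10:22 tests/                     
-rw-r--r--  1 user group    21958 Jan 18 10:15 main.py                    
-rw-r--r--  1 user group    38912 Jan 26 10:28 Makefile                   
-rw-r--r--  1 user group    18809 Mar  8 10:13 README.md                  
-rw-r--r--  1 user group     7238 Apr 17 10:01 setup.py                   
drwxr-xr-x  1 user group    27133 May 19 10:59 src/                       
drwxr-xr-x  1 user group    31715 Feb  1 10:48 docs/                      
-rw-r--r--  1 user group    19471 Feb  1 10:28 config.yaml                
$ python -c "print(sum(range(10)))"                                       
45                                                                        
$ cd ..                                                                   
                                                                          
$ █                                                                       
                                                                          
                                                                          
                                                                          
                                                                          
                                                                          
                                                                          
                                                                          
                                                                          
                                                                          
                                                                          
                                                                          
                                                                          


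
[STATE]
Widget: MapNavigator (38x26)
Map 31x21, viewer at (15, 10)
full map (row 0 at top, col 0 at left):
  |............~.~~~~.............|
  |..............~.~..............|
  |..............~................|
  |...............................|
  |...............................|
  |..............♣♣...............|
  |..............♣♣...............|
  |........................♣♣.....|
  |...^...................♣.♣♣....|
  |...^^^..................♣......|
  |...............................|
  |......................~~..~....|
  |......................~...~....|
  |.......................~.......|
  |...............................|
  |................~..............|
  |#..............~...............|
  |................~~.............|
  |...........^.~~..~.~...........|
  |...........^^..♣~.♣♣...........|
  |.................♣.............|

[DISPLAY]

                                      
                                      
                                      
    ............~.~~~~.............   
    ..............~.~..............   
    ..............~................   
    ...............................   
    ...............................   
    ..............♣♣...............   
    ..............♣♣...............   
    ........................♣♣.....   
    ...^...................♣.♣♣....   
    ...^^^..................♣......   
    ...............@...............   
    ......................~~..~....   
    ......................~...~....   
    .......................~.......   
    ...............................   
    ................~..............   
    #..............~...............   
    ................~~.............   
    ...........^.~~..~.~...........   
    ...........^^..♣~.♣♣...........   
    .................♣.............   
                                      
                                      


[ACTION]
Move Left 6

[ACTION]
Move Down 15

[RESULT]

          ........................♣♣..
          ...^...................♣.♣♣.
          ...^^^..................♣...
          ............................
          ......................~~..~.
          ......................~...~.
          .......................~....
          ............................
          ................~...........
          #..............~............
          ................~~..........
          ...........^.~~..~.~........
          ...........^^..♣~.♣♣........
          .........@.......♣..........
                                      
                                      
                                      
                                      
                                      
                                      
                                      
                                      
                                      
                                      
                                      
                                      


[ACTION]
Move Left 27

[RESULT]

                   ...................
                   ...^...............
                   ...^^^.............
                   ...................
                   ...................
                   ...................
                   ...................
                   ...................
                   ................~..
                   #..............~...
                   ................~~.
                   ...........^.~~..~.
                   ...........^^..♣~.♣
                   @................♣.
                                      
                                      
                                      
                                      
                                      
                                      
                                      
                                      
                                      
                                      
                                      
                                      


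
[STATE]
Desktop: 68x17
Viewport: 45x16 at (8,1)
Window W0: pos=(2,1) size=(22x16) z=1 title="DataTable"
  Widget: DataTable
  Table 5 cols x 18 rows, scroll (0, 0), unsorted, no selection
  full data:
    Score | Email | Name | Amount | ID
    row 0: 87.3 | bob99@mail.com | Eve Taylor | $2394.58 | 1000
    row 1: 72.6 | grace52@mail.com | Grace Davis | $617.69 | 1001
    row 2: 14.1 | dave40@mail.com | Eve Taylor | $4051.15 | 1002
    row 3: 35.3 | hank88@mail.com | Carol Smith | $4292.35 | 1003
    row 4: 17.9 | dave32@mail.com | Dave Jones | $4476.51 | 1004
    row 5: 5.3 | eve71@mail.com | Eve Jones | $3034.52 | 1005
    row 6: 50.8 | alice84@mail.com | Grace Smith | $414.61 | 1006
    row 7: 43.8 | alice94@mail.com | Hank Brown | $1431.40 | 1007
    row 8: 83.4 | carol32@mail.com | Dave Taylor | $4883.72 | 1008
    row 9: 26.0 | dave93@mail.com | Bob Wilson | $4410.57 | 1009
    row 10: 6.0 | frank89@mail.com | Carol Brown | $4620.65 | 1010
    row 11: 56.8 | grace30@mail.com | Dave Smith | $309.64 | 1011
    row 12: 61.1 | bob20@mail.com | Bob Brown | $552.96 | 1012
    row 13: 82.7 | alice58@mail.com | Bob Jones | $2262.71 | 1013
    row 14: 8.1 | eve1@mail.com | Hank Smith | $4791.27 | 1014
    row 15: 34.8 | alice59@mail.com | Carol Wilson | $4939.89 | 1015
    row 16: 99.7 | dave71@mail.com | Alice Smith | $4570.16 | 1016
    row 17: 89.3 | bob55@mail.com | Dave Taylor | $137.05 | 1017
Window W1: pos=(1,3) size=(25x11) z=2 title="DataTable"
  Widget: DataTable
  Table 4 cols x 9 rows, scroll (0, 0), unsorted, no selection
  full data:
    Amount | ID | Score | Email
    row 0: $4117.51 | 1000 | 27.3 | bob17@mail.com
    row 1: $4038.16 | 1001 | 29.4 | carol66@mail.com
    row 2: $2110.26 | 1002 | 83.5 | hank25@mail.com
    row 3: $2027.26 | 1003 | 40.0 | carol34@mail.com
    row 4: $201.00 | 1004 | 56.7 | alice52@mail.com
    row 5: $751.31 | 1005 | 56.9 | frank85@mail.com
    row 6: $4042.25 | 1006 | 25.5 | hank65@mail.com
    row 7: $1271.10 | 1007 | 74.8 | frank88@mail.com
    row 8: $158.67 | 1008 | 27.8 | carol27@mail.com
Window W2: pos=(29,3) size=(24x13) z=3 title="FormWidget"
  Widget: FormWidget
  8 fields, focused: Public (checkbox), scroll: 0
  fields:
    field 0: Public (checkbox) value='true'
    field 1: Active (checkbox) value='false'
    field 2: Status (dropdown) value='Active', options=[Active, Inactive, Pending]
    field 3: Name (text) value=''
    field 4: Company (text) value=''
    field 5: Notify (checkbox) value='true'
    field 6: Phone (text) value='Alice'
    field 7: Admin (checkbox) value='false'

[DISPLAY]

━━━━━━━━━━━━━━━┓                             
Table          ┃                             
━━━━━━━━━━━━━━━━━┓   ┏━━━━━━━━━━━━━━━━━━━━━━┓
able             ┃   ┃ FormWidget           ┃
─────────────────┨   ┠──────────────────────┨
  │ID  │Score│Ema┃   ┃> Public:     [x]     ┃
──┼────┼─────┼───┃   ┃  Active:     [ ]     ┃
51│1000│27.3 │bob┃   ┃  Status:     [Activ▼]┃
16│1001│29.4 │car┃   ┃  Name:       [      ]┃
26│1002│83.5 │han┃   ┃  Company:    [      ]┃
26│1003│40.0 │car┃   ┃  Notify:     [x]     ┃
0 │1004│56.7 │ali┃   ┃  Phone:      [Alice ]┃
━━━━━━━━━━━━━━━━━┛   ┃  Admin:      [ ]     ┃
│carol32@mail.c┃     ┃                      ┃
│dave93@mail.co┃     ┗━━━━━━━━━━━━━━━━━━━━━━┛
━━━━━━━━━━━━━━━┛                             


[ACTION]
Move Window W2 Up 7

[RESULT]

━━━━━━━━━━━━━━━┓     ┃ FormWidget           ┃
Table          ┃     ┠──────────────────────┨
━━━━━━━━━━━━━━━━━┓   ┃> Public:     [x]     ┃
able             ┃   ┃  Active:     [ ]     ┃
─────────────────┨   ┃  Status:     [Activ▼]┃
  │ID  │Score│Ema┃   ┃  Name:       [      ]┃
──┼────┼─────┼───┃   ┃  Company:    [      ]┃
51│1000│27.3 │bob┃   ┃  Notify:     [x]     ┃
16│1001│29.4 │car┃   ┃  Phone:      [Alice ]┃
26│1002│83.5 │han┃   ┃  Admin:      [ ]     ┃
26│1003│40.0 │car┃   ┃                      ┃
0 │1004│56.7 │ali┃   ┗━━━━━━━━━━━━━━━━━━━━━━┛
━━━━━━━━━━━━━━━━━┛                           
│carol32@mail.c┃                             
│dave93@mail.co┃                             
━━━━━━━━━━━━━━━┛                             


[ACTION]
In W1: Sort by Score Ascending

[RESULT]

━━━━━━━━━━━━━━━┓     ┃ FormWidget           ┃
Table          ┃     ┠──────────────────────┨
━━━━━━━━━━━━━━━━━┓   ┃> Public:     [x]     ┃
able             ┃   ┃  Active:     [ ]     ┃
─────────────────┨   ┃  Status:     [Activ▼]┃
  │ID  │Scor▲│Ema┃   ┃  Name:       [      ]┃
──┼────┼─────┼───┃   ┃  Company:    [      ]┃
25│1006│25.5 │han┃   ┃  Notify:     [x]     ┃
51│1000│27.3 │bob┃   ┃  Phone:      [Alice ]┃
7 │1008│27.8 │car┃   ┃  Admin:      [ ]     ┃
16│1001│29.4 │car┃   ┃                      ┃
26│1003│40.0 │car┃   ┗━━━━━━━━━━━━━━━━━━━━━━┛
━━━━━━━━━━━━━━━━━┛                           
│carol32@mail.c┃                             
│dave93@mail.co┃                             
━━━━━━━━━━━━━━━┛                             


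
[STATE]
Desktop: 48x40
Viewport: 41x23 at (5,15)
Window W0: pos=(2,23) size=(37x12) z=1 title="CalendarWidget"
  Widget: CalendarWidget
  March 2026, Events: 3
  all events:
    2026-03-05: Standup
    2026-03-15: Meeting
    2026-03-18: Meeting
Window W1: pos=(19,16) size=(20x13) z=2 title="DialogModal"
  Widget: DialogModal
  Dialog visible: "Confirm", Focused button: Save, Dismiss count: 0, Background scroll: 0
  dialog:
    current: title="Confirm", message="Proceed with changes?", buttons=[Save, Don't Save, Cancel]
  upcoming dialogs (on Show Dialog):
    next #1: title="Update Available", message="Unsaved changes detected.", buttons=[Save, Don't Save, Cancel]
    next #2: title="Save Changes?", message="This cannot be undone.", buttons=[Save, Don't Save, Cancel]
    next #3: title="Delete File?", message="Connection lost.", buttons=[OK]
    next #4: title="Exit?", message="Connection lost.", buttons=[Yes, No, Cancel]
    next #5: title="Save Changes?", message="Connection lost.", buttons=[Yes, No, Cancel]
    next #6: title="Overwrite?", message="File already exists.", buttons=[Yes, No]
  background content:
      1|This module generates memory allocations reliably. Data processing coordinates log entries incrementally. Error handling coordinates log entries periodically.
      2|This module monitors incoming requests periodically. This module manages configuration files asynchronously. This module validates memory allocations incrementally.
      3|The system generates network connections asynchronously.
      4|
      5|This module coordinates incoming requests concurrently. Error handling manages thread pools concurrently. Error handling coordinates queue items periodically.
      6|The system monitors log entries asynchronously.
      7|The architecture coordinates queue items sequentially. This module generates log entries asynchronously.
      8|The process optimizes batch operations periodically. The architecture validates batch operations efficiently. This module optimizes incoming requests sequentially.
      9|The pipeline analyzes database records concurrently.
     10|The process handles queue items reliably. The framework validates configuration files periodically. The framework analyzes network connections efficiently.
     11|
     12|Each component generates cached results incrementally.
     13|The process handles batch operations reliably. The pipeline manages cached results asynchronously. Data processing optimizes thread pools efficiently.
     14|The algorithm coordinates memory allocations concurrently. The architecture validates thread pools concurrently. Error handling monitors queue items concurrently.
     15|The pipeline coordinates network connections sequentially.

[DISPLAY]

                                         
              ┏━━━━━━━━━━━━━━━━━━┓       
              ┃ DialogModal      ┃       
              ┠──────────────────┨       
              ┃This module genera┃       
              ┃This module monito┃       
              ┃Th┌────────────┐at┃       
              ┃  │  Confirm   │  ┃       
━━━━━━━━━━━━━━┃Th│Proceed with│di┃       
alendarWidget ┃Th│[Save]  Don'│or┃       
──────────────┃Th└────────────┘ c┃       
           Mar┃The process optimi┃       
 Tu We Th Fr S┃The pipeline analy┃       
              ┗━━━━━━━━━━━━━━━━━━┛       
  3  4  5*  6  7  8              ┃       
 10 11 12 13 14 15*              ┃       
 17 18* 19 20 21 22              ┃       
 24 25 26 27 28 29               ┃       
 31                              ┃       
━━━━━━━━━━━━━━━━━━━━━━━━━━━━━━━━━┛       
                                         
                                         
                                         


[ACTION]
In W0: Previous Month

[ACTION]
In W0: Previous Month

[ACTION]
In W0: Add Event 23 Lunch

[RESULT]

                                         
              ┏━━━━━━━━━━━━━━━━━━┓       
              ┃ DialogModal      ┃       
              ┠──────────────────┨       
              ┃This module genera┃       
              ┃This module monito┃       
              ┃Th┌────────────┐at┃       
              ┃  │  Confirm   │  ┃       
━━━━━━━━━━━━━━┃Th│Proceed with│di┃       
alendarWidget ┃Th│[Save]  Don'│or┃       
──────────────┃Th└────────────┘ c┃       
          Janu┃The process optimi┃       
 Tu We Th Fr S┃The pipeline analy┃       
        1  2  ┗━━━━━━━━━━━━━━━━━━┛       
  6  7  8  9 10 11               ┃       
 13 14 15 16 17 18               ┃       
 20 21 22 23* 24 25              ┃       
 27 28 29 30 31                  ┃       
                                 ┃       
━━━━━━━━━━━━━━━━━━━━━━━━━━━━━━━━━┛       
                                         
                                         
                                         


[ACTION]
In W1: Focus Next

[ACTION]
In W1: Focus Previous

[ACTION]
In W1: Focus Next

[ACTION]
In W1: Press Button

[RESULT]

                                         
              ┏━━━━━━━━━━━━━━━━━━┓       
              ┃ DialogModal      ┃       
              ┠──────────────────┨       
              ┃This module genera┃       
              ┃This module monito┃       
              ┃The system generat┃       
              ┃                  ┃       
━━━━━━━━━━━━━━┃This module coordi┃       
alendarWidget ┃The system monitor┃       
──────────────┃The architecture c┃       
          Janu┃The process optimi┃       
 Tu We Th Fr S┃The pipeline analy┃       
        1  2  ┗━━━━━━━━━━━━━━━━━━┛       
  6  7  8  9 10 11               ┃       
 13 14 15 16 17 18               ┃       
 20 21 22 23* 24 25              ┃       
 27 28 29 30 31                  ┃       
                                 ┃       
━━━━━━━━━━━━━━━━━━━━━━━━━━━━━━━━━┛       
                                         
                                         
                                         


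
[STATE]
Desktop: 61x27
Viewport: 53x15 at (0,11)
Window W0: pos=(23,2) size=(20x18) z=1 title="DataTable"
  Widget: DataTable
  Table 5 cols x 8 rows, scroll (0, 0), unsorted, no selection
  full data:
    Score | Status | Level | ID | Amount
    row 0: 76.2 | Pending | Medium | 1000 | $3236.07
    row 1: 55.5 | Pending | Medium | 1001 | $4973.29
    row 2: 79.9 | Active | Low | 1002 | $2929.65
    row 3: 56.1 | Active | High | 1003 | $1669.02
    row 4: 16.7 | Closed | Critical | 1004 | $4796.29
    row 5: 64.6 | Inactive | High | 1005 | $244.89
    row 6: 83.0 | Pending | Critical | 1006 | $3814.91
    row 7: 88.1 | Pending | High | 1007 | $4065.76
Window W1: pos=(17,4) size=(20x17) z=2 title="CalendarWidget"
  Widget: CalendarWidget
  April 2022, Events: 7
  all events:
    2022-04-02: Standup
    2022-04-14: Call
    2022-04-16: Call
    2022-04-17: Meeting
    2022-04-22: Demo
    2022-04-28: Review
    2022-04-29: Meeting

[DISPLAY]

                 ┃11 12 13 14* 15 16┃ │Cri┃          
                 ┃18 19 20 21 22* 23┃e│Hig┃          
                 ┃25 26 27 28* 29* 3┃ │Cri┃          
                 ┃                  ┃ │Hig┃          
                 ┃                  ┃     ┃          
                 ┃                  ┃     ┃          
                 ┃                  ┃     ┃          
                 ┃                  ┃     ┃          
                 ┃                  ┃━━━━━┛          
                 ┗━━━━━━━━━━━━━━━━━━┛                
                                                     
                                                     
                                                     
                                                     
                                                     


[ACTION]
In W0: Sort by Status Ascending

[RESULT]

                 ┃11 12 13 14* 15 16┃ │Med┃          
                 ┃18 19 20 21 22* 23┃ │Med┃          
                 ┃25 26 27 28* 29* 3┃ │Cri┃          
                 ┃                  ┃ │Hig┃          
                 ┃                  ┃     ┃          
                 ┃                  ┃     ┃          
                 ┃                  ┃     ┃          
                 ┃                  ┃     ┃          
                 ┃                  ┃━━━━━┛          
                 ┗━━━━━━━━━━━━━━━━━━┛                
                                                     
                                                     
                                                     
                                                     
                                                     


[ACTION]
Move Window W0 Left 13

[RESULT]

          ┃76.2 │┃11 12 13 14* 15 16┃                
          ┃55.5 │┃18 19 20 21 22* 23┃                
          ┃83.0 │┃25 26 27 28* 29* 3┃                
          ┃88.1 │┃                  ┃                
          ┃      ┃                  ┃                
          ┃      ┃                  ┃                
          ┃      ┃                  ┃                
          ┃      ┃                  ┃                
          ┗━━━━━━┃                  ┃                
                 ┗━━━━━━━━━━━━━━━━━━┛                
                                                     
                                                     
                                                     
                                                     
                                                     


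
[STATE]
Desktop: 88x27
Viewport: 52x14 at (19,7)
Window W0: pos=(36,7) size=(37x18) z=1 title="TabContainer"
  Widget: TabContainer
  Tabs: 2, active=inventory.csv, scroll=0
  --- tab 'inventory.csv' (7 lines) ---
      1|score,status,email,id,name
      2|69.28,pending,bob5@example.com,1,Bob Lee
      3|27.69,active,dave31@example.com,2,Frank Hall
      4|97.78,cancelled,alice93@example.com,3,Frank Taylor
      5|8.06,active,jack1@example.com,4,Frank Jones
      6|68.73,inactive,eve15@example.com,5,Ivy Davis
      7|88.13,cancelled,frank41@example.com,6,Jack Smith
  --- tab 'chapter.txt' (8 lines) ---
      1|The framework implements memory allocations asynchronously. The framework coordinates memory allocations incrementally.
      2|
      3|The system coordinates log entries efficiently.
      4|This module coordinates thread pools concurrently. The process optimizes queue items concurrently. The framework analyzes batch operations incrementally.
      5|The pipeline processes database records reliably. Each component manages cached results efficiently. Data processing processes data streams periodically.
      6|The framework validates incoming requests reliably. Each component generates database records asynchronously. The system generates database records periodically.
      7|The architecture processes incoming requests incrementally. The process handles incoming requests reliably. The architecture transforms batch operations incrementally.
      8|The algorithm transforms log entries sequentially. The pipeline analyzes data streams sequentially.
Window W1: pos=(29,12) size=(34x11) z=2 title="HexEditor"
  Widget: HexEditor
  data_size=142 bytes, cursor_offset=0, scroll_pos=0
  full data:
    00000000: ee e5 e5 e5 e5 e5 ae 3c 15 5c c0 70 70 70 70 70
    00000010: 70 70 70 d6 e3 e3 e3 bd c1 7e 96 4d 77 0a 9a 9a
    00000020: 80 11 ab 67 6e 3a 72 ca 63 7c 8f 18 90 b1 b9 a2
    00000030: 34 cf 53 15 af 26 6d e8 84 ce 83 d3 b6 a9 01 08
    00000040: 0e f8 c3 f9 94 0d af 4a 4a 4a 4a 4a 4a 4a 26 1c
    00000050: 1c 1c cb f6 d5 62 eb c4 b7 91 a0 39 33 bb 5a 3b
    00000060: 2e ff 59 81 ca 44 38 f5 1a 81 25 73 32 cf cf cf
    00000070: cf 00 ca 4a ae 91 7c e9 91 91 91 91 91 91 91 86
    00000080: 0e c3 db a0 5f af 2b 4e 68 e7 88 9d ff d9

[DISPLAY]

                 ┏━━━━━━━━━━━━━━━━━━━━━━━━━━━━━━━━━━
                 ┃ TabContainer                     
                 ┠──────────────────────────────────
                 ┃[inventory.csv]│ chapter.txt      
                 ┃──────────────────────────────────
          ┏━━━━━━━━━━━━━━━━━━━━━━━━━━━━━━━━┓        
          ┃ HexEditor                      ┃.com,1,B
          ┠────────────────────────────────┨e.com,2,
          ┃00000000  EE e5 e5 e5 e5 e5 ae 3┃ample.co
          ┃00000010  70 70 70 d6 e3 e3 e3 b┃com,4,Fr
          ┃00000020  80 11 ab 67 6e 3a 72 c┃le.com,5
          ┃00000030  34 cf 53 15 af 26 6d e┃ample.co
          ┃00000040  0e f8 c3 f9 94 0d af 4┃        
          ┃00000050  1c 1c cb f6 d5 62 eb c┃        


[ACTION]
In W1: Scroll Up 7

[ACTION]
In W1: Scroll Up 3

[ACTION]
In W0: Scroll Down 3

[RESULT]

                 ┏━━━━━━━━━━━━━━━━━━━━━━━━━━━━━━━━━━
                 ┃ TabContainer                     
                 ┠──────────────────────────────────
                 ┃[inventory.csv]│ chapter.txt      
                 ┃──────────────────────────────────
          ┏━━━━━━━━━━━━━━━━━━━━━━━━━━━━━━━━┓ample.co
          ┃ HexEditor                      ┃com,4,Fr
          ┠────────────────────────────────┨le.com,5
          ┃00000000  EE e5 e5 e5 e5 e5 ae 3┃ample.co
          ┃00000010  70 70 70 d6 e3 e3 e3 b┃        
          ┃00000020  80 11 ab 67 6e 3a 72 c┃        
          ┃00000030  34 cf 53 15 af 26 6d e┃        
          ┃00000040  0e f8 c3 f9 94 0d af 4┃        
          ┃00000050  1c 1c cb f6 d5 62 eb c┃        


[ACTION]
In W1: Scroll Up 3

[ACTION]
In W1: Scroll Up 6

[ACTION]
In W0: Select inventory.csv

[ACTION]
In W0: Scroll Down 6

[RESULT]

                 ┏━━━━━━━━━━━━━━━━━━━━━━━━━━━━━━━━━━
                 ┃ TabContainer                     
                 ┠──────────────────────────────────
                 ┃[inventory.csv]│ chapter.txt      
                 ┃──────────────────────────────────
          ┏━━━━━━━━━━━━━━━━━━━━━━━━━━━━━━━━┓ample.co
          ┃ HexEditor                      ┃        
          ┠────────────────────────────────┨        
          ┃00000000  EE e5 e5 e5 e5 e5 ae 3┃        
          ┃00000010  70 70 70 d6 e3 e3 e3 b┃        
          ┃00000020  80 11 ab 67 6e 3a 72 c┃        
          ┃00000030  34 cf 53 15 af 26 6d e┃        
          ┃00000040  0e f8 c3 f9 94 0d af 4┃        
          ┃00000050  1c 1c cb f6 d5 62 eb c┃        


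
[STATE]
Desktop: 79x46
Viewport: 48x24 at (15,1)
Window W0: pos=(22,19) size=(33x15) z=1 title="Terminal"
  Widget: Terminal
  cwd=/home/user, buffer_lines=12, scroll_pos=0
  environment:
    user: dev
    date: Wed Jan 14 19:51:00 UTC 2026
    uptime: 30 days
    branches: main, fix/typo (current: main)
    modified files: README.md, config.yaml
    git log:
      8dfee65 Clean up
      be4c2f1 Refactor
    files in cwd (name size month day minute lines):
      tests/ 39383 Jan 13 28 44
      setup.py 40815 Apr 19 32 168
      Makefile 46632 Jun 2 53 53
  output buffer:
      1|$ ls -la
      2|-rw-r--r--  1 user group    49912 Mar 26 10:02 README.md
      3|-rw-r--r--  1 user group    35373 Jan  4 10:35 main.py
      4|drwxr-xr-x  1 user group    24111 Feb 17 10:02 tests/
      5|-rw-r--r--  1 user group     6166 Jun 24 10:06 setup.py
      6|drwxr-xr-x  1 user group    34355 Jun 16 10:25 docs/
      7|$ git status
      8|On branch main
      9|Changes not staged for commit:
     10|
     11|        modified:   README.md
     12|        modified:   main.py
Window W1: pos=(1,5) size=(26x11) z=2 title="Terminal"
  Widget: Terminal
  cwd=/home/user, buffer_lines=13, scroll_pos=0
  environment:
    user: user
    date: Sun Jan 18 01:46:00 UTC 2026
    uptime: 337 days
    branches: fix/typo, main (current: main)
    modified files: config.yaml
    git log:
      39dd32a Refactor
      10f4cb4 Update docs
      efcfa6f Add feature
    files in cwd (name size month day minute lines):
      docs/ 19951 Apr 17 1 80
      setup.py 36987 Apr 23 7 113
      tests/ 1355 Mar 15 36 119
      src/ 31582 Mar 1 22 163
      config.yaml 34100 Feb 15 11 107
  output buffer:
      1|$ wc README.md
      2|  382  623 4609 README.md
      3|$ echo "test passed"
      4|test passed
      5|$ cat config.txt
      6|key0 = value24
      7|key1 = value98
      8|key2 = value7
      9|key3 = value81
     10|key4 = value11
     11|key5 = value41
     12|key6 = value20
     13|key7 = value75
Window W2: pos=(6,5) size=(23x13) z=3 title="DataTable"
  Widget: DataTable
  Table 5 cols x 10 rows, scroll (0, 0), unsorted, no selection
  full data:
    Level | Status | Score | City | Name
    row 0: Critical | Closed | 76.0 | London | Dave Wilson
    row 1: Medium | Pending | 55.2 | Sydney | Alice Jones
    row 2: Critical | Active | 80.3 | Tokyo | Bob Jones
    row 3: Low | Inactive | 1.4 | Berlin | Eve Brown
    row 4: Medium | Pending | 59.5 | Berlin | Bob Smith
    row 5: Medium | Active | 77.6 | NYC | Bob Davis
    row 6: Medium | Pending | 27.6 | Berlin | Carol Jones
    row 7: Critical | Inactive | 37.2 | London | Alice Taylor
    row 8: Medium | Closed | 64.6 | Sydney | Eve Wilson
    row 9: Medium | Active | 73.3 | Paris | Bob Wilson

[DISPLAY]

                                                
                                                
                                                
                                                
━━━━━━━━━━━━━┓                                  
le           ┃                                  
─────────────┨                                  
│Status  │Sco┃                                  
┼────────┼───┃                                  
│Closed  │76.┃                                  
│Pending │55.┃                                  
│Active  │80.┃                                  
│Inactive│1.4┃                                  
│Pending │59.┃                                  
│Active  │77.┃                                  
│Pending │27.┃                                  
━━━━━━━━━━━━━┛                                  
                                                
       ┏━━━━━━━━━━━━━━━━━━━━━━━━━━━━━━━┓        
       ┃ Terminal                      ┃        
       ┠───────────────────────────────┨        
       ┃$ ls -la                       ┃        
       ┃-rw-r--r--  1 user group    499┃        
       ┃-rw-r--r--  1 user group    353┃        


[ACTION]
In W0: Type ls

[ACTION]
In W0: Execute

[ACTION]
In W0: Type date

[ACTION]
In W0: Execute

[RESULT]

                                                
                                                
                                                
                                                
━━━━━━━━━━━━━┓                                  
le           ┃                                  
─────────────┨                                  
│Status  │Sco┃                                  
┼────────┼───┃                                  
│Closed  │76.┃                                  
│Pending │55.┃                                  
│Active  │80.┃                                  
│Inactive│1.4┃                                  
│Pending │59.┃                                  
│Active  │77.┃                                  
│Pending │27.┃                                  
━━━━━━━━━━━━━┛                                  
                                                
       ┏━━━━━━━━━━━━━━━━━━━━━━━━━━━━━━━┓        
       ┃ Terminal                      ┃        
       ┠───────────────────────────────┨        
       ┃$ git status                   ┃        
       ┃On branch main                 ┃        
       ┃Changes not staged for commit: ┃        
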